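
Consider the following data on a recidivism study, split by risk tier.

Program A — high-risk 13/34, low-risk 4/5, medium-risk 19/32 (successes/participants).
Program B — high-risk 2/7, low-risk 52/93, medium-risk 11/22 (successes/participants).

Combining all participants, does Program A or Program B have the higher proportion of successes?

High-risk: Program A 13/34 = 38.2%, Program B 2/7 = 28.6% → Program A
Low-risk: Program A 4/5 = 80.0%, Program B 52/93 = 55.9% → Program A
Medium-risk: Program A 19/32 = 59.4%, Program B 11/22 = 50.0% → Program A
Overall: Program A 36/71 = 50.7%, Program B 65/122 = 53.3% → Program B
(Program A wins every risk group but Program B wins overall — Program A's participants skew toward the low-rate high-risk group.)

Program B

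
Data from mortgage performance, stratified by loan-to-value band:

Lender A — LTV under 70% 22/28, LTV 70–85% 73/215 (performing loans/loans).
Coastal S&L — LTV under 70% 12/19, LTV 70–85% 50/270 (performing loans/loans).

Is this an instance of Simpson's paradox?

LTV under 70%: Lender A 22/28 = 78.6%, Coastal S&L 12/19 = 63.2% → Lender A
LTV 70–85%: Lender A 73/215 = 34.0%, Coastal S&L 50/270 = 18.5% → Lender A
Overall: Lender A 95/243 = 39.1%, Coastal S&L 62/289 = 21.5% → Lender A
Lender A wins overall and in every loan-to-value group — no reversal.

No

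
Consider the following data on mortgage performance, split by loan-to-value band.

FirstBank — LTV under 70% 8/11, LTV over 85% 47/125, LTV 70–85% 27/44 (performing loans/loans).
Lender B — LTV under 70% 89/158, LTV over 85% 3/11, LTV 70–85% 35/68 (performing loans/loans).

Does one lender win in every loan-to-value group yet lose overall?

LTV under 70%: FirstBank 8/11 = 72.7%, Lender B 89/158 = 56.3% → FirstBank
LTV over 85%: FirstBank 47/125 = 37.6%, Lender B 3/11 = 27.3% → FirstBank
LTV 70–85%: FirstBank 27/44 = 61.4%, Lender B 35/68 = 51.5% → FirstBank
Overall: FirstBank 82/180 = 45.6%, Lender B 127/237 = 53.6% → Lender B
FirstBank wins each loan-to-value group but Lender B wins overall — the comparison reverses. FirstBank's loans skew toward LTV over 85%, which has a lower base rate.

Yes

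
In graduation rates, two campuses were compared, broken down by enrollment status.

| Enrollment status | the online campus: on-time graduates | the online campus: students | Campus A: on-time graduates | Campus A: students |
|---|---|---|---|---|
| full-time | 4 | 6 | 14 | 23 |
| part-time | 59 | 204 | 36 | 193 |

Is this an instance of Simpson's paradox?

No

Full-time: the online campus 4/6 = 66.7%, Campus A 14/23 = 60.9% → the online campus
Part-time: the online campus 59/204 = 28.9%, Campus A 36/193 = 18.7% → the online campus
Overall: the online campus 63/210 = 30.0%, Campus A 50/216 = 23.1% → the online campus
The online campus wins overall and in every enrollment group — no reversal.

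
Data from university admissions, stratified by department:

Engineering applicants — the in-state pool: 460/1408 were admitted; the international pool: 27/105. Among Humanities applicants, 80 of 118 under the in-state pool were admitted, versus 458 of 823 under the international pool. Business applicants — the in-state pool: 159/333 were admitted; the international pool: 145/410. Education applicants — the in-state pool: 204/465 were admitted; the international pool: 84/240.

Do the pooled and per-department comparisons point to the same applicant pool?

No

Engineering: the in-state pool 460/1408 = 32.7%, the international pool 27/105 = 25.7% → the in-state pool
Humanities: the in-state pool 80/118 = 67.8%, the international pool 458/823 = 55.7% → the in-state pool
Business: the in-state pool 159/333 = 47.7%, the international pool 145/410 = 35.4% → the in-state pool
Education: the in-state pool 204/465 = 43.9%, the international pool 84/240 = 35.0% → the in-state pool
Overall: the in-state pool 903/2324 = 38.9%, the international pool 714/1578 = 45.2% → the international pool
The in-state pool wins each department group but the international pool wins overall — the comparison reverses. The in-state pool's applicants skew toward Engineering, which has a lower base rate.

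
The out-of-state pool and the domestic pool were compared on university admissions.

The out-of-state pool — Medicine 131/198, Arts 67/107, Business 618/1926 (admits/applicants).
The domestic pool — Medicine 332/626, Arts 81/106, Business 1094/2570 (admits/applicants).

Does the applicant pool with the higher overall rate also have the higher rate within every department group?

Medicine: the out-of-state pool 131/198 = 66.2%, the domestic pool 332/626 = 53.0% → the out-of-state pool
Arts: the out-of-state pool 67/107 = 62.6%, the domestic pool 81/106 = 76.4% → the domestic pool
Business: the out-of-state pool 618/1926 = 32.1%, the domestic pool 1094/2570 = 42.6% → the domestic pool
Overall: the out-of-state pool 816/2231 = 36.6%, the domestic pool 1507/3302 = 45.6% → the domestic pool
Neither sweeps: the out-of-state pool wins 1 of 3 groups, the domestic pool wins 2. The domestic pool wins overall but not every group — no Simpson reversal.

No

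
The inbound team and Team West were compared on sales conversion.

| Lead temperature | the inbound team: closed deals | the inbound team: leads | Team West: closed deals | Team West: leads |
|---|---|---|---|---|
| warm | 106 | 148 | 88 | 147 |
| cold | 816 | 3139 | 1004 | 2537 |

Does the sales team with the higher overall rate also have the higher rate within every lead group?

No

Warm: the inbound team 106/148 = 71.6%, Team West 88/147 = 59.9% → the inbound team
Cold: the inbound team 816/3139 = 26.0%, Team West 1004/2537 = 39.6% → Team West
Overall: the inbound team 922/3287 = 28.0%, Team West 1092/2684 = 40.7% → Team West
Neither sweeps: the inbound team wins 1 of 2 groups, Team West wins 1. Team West wins overall but not every group — no Simpson reversal.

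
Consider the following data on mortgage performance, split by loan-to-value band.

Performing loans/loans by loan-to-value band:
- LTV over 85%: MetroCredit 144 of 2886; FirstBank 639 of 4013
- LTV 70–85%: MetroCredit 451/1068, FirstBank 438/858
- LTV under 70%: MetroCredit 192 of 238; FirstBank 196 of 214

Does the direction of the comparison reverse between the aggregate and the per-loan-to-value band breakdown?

No

LTV over 85%: MetroCredit 144/2886 = 5.0%, FirstBank 639/4013 = 15.9% → FirstBank
LTV 70–85%: MetroCredit 451/1068 = 42.2%, FirstBank 438/858 = 51.0% → FirstBank
LTV under 70%: MetroCredit 192/238 = 80.7%, FirstBank 196/214 = 91.6% → FirstBank
Overall: MetroCredit 787/4192 = 18.8%, FirstBank 1273/5085 = 25.0% → FirstBank
FirstBank wins overall and in every loan-to-value group — no reversal.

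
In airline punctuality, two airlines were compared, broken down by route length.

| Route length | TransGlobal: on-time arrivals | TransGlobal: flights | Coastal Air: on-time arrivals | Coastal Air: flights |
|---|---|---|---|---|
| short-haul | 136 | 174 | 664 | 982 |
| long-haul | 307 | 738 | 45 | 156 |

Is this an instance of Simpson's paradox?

Yes

Short-haul: TransGlobal 136/174 = 78.2%, Coastal Air 664/982 = 67.6% → TransGlobal
Long-haul: TransGlobal 307/738 = 41.6%, Coastal Air 45/156 = 28.8% → TransGlobal
Overall: TransGlobal 443/912 = 48.6%, Coastal Air 709/1138 = 62.3% → Coastal Air
TransGlobal wins each route group but Coastal Air wins overall — the comparison reverses. TransGlobal's flights skew toward long-haul, which has a lower base rate.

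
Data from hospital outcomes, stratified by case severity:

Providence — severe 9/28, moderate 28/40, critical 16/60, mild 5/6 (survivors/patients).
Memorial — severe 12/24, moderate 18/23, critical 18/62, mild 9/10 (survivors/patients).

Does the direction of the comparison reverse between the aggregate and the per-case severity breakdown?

Severe: Providence 9/28 = 32.1%, Memorial 12/24 = 50.0% → Memorial
Moderate: Providence 28/40 = 70.0%, Memorial 18/23 = 78.3% → Memorial
Critical: Providence 16/60 = 26.7%, Memorial 18/62 = 29.0% → Memorial
Mild: Providence 5/6 = 83.3%, Memorial 9/10 = 90.0% → Memorial
Overall: Providence 58/134 = 43.3%, Memorial 57/119 = 47.9% → Memorial
Memorial wins overall and in every case group — no reversal.

No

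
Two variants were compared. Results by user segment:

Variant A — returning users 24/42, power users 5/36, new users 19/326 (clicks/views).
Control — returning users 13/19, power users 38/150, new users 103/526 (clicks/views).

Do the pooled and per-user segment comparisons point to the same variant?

Returning users: Variant A 24/42 = 57.1%, Control 13/19 = 68.4% → Control
Power users: Variant A 5/36 = 13.9%, Control 38/150 = 25.3% → Control
New users: Variant A 19/326 = 5.8%, Control 103/526 = 19.6% → Control
Overall: Variant A 48/404 = 11.9%, Control 154/695 = 22.2% → Control
Control wins overall and in every user group — no reversal.

Yes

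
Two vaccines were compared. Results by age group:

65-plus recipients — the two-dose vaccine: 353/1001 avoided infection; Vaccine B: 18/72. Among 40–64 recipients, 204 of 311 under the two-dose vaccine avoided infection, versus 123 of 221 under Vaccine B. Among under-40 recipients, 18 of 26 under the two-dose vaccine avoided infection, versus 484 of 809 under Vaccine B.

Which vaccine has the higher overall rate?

Vaccine B

65-plus: the two-dose vaccine 353/1001 = 35.3%, Vaccine B 18/72 = 25.0% → the two-dose vaccine
40–64: the two-dose vaccine 204/311 = 65.6%, Vaccine B 123/221 = 55.7% → the two-dose vaccine
Under-40: the two-dose vaccine 18/26 = 69.2%, Vaccine B 484/809 = 59.8% → the two-dose vaccine
Overall: the two-dose vaccine 575/1338 = 43.0%, Vaccine B 625/1102 = 56.7% → Vaccine B
(The two-dose vaccine wins every age group but Vaccine B wins overall — the two-dose vaccine's recipients skew toward the low-rate 65-plus group.)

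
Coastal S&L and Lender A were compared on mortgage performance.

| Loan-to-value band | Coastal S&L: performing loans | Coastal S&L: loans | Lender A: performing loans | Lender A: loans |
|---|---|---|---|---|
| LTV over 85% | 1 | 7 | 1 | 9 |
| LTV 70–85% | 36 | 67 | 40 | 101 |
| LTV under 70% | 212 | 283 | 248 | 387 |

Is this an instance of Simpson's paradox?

No

LTV over 85%: Coastal S&L 1/7 = 14.3%, Lender A 1/9 = 11.1% → Coastal S&L
LTV 70–85%: Coastal S&L 36/67 = 53.7%, Lender A 40/101 = 39.6% → Coastal S&L
LTV under 70%: Coastal S&L 212/283 = 74.9%, Lender A 248/387 = 64.1% → Coastal S&L
Overall: Coastal S&L 249/357 = 69.7%, Lender A 289/497 = 58.1% → Coastal S&L
Coastal S&L wins overall and in every loan-to-value group — no reversal.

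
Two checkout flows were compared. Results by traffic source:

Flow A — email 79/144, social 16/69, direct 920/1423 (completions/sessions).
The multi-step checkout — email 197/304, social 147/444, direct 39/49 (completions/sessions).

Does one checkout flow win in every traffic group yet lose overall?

Email: Flow A 79/144 = 54.9%, the multi-step checkout 197/304 = 64.8% → the multi-step checkout
Social: Flow A 16/69 = 23.2%, the multi-step checkout 147/444 = 33.1% → the multi-step checkout
Direct: Flow A 920/1423 = 64.7%, the multi-step checkout 39/49 = 79.6% → the multi-step checkout
Overall: Flow A 1015/1636 = 62.0%, the multi-step checkout 383/797 = 48.1% → Flow A
The multi-step checkout wins each traffic group but Flow A wins overall — the comparison reverses. The multi-step checkout's sessions skew toward social, which has a lower base rate.

Yes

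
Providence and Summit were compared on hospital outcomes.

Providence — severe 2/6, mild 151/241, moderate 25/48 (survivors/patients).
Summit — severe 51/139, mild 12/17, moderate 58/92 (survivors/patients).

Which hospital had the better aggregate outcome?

Severe: Providence 2/6 = 33.3%, Summit 51/139 = 36.7% → Summit
Mild: Providence 151/241 = 62.7%, Summit 12/17 = 70.6% → Summit
Moderate: Providence 25/48 = 52.1%, Summit 58/92 = 63.0% → Summit
Overall: Providence 178/295 = 60.3%, Summit 121/248 = 48.8% → Providence
(Summit wins every case group but Providence wins overall — Summit's patients skew toward the low-rate severe group.)

Providence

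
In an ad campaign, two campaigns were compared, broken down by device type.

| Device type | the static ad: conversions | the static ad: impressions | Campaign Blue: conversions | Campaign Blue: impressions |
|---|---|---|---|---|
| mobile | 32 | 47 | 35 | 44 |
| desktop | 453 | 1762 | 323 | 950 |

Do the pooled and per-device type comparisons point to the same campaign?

Yes

Mobile: the static ad 32/47 = 68.1%, Campaign Blue 35/44 = 79.5% → Campaign Blue
Desktop: the static ad 453/1762 = 25.7%, Campaign Blue 323/950 = 34.0% → Campaign Blue
Overall: the static ad 485/1809 = 26.8%, Campaign Blue 358/994 = 36.0% → Campaign Blue
Campaign Blue wins overall and in every device group — no reversal.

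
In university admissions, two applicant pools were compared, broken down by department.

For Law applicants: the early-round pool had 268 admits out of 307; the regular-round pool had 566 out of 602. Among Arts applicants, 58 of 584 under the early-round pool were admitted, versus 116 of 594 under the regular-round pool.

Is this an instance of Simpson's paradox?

No

Law: the early-round pool 268/307 = 87.3%, the regular-round pool 566/602 = 94.0% → the regular-round pool
Arts: the early-round pool 58/584 = 9.9%, the regular-round pool 116/594 = 19.5% → the regular-round pool
Overall: the early-round pool 326/891 = 36.6%, the regular-round pool 682/1196 = 57.0% → the regular-round pool
The regular-round pool wins overall and in every department group — no reversal.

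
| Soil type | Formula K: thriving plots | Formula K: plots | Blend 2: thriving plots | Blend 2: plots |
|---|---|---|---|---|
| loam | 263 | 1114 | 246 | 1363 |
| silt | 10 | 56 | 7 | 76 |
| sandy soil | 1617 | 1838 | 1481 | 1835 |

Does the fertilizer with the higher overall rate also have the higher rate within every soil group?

Loam: Formula K 263/1114 = 23.6%, Blend 2 246/1363 = 18.0% → Formula K
Silt: Formula K 10/56 = 17.9%, Blend 2 7/76 = 9.2% → Formula K
Sandy soil: Formula K 1617/1838 = 88.0%, Blend 2 1481/1835 = 80.7% → Formula K
Overall: Formula K 1890/3008 = 62.8%, Blend 2 1734/3274 = 53.0% → Formula K
Formula K wins overall and in every soil group — no reversal.

Yes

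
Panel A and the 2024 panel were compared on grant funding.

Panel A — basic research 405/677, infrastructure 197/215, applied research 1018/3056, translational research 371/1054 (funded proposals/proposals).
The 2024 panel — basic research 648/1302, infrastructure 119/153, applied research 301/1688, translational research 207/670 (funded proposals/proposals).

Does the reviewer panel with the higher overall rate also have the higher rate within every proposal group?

Yes

Basic research: Panel A 405/677 = 59.8%, the 2024 panel 648/1302 = 49.8% → Panel A
Infrastructure: Panel A 197/215 = 91.6%, the 2024 panel 119/153 = 77.8% → Panel A
Applied research: Panel A 1018/3056 = 33.3%, the 2024 panel 301/1688 = 17.8% → Panel A
Translational research: Panel A 371/1054 = 35.2%, the 2024 panel 207/670 = 30.9% → Panel A
Overall: Panel A 1991/5002 = 39.8%, the 2024 panel 1275/3813 = 33.4% → Panel A
Panel A wins overall and in every proposal group — no reversal.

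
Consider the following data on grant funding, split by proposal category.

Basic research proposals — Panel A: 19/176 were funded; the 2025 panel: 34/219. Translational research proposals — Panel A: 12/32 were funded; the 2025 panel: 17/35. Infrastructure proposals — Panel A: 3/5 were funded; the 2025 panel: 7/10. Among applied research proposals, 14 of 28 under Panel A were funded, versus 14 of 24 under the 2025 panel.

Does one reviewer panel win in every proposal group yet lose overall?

Basic research: Panel A 19/176 = 10.8%, the 2025 panel 34/219 = 15.5% → the 2025 panel
Translational research: Panel A 12/32 = 37.5%, the 2025 panel 17/35 = 48.6% → the 2025 panel
Infrastructure: Panel A 3/5 = 60.0%, the 2025 panel 7/10 = 70.0% → the 2025 panel
Applied research: Panel A 14/28 = 50.0%, the 2025 panel 14/24 = 58.3% → the 2025 panel
Overall: Panel A 48/241 = 19.9%, the 2025 panel 72/288 = 25.0% → the 2025 panel
The 2025 panel wins overall and in every proposal group — no reversal.

No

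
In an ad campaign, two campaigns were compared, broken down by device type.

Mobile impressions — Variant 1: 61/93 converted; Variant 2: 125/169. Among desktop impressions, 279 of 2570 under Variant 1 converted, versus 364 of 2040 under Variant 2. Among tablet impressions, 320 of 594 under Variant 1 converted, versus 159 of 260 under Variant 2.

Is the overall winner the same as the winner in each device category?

Mobile: Variant 1 61/93 = 65.6%, Variant 2 125/169 = 74.0% → Variant 2
Desktop: Variant 1 279/2570 = 10.9%, Variant 2 364/2040 = 17.8% → Variant 2
Tablet: Variant 1 320/594 = 53.9%, Variant 2 159/260 = 61.2% → Variant 2
Overall: Variant 1 660/3257 = 20.3%, Variant 2 648/2469 = 26.2% → Variant 2
Variant 2 wins overall and in every device group — no reversal.

Yes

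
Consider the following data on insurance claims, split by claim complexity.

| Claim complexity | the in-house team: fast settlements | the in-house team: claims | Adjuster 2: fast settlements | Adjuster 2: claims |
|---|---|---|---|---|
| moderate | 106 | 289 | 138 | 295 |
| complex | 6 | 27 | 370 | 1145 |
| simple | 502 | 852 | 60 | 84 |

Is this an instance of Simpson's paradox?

Moderate: the in-house team 106/289 = 36.7%, Adjuster 2 138/295 = 46.8% → Adjuster 2
Complex: the in-house team 6/27 = 22.2%, Adjuster 2 370/1145 = 32.3% → Adjuster 2
Simple: the in-house team 502/852 = 58.9%, Adjuster 2 60/84 = 71.4% → Adjuster 2
Overall: the in-house team 614/1168 = 52.6%, Adjuster 2 568/1524 = 37.3% → the in-house team
Adjuster 2 wins each claim group but the in-house team wins overall — the comparison reverses. Adjuster 2's claims skew toward complex, which has a lower base rate.

Yes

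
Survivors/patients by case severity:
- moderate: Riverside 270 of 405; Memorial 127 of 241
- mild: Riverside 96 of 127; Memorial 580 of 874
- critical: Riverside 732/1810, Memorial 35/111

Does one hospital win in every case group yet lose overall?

Yes

Moderate: Riverside 270/405 = 66.7%, Memorial 127/241 = 52.7% → Riverside
Mild: Riverside 96/127 = 75.6%, Memorial 580/874 = 66.4% → Riverside
Critical: Riverside 732/1810 = 40.4%, Memorial 35/111 = 31.5% → Riverside
Overall: Riverside 1098/2342 = 46.9%, Memorial 742/1226 = 60.5% → Memorial
Riverside wins each case group but Memorial wins overall — the comparison reverses. Riverside's patients skew toward critical, which has a lower base rate.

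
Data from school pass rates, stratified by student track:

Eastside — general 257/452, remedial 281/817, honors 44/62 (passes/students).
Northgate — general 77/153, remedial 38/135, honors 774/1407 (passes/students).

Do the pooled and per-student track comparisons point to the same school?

General: Eastside 257/452 = 56.9%, Northgate 77/153 = 50.3% → Eastside
Remedial: Eastside 281/817 = 34.4%, Northgate 38/135 = 28.1% → Eastside
Honors: Eastside 44/62 = 71.0%, Northgate 774/1407 = 55.0% → Eastside
Overall: Eastside 582/1331 = 43.7%, Northgate 889/1695 = 52.4% → Northgate
Eastside wins each student group but Northgate wins overall — the comparison reverses. Eastside's students skew toward remedial, which has a lower base rate.

No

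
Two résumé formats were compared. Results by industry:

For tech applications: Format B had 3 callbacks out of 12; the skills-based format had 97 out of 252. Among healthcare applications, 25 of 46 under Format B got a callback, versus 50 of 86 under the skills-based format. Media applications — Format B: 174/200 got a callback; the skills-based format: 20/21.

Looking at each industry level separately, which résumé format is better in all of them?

Tech: Format B 3/12 = 25.0%, the skills-based format 97/252 = 38.5% → the skills-based format
Healthcare: Format B 25/46 = 54.3%, the skills-based format 50/86 = 58.1% → the skills-based format
Media: Format B 174/200 = 87.0%, the skills-based format 20/21 = 95.2% → the skills-based format
The skills-based format has the higher rate in all 3 groups.

the skills-based format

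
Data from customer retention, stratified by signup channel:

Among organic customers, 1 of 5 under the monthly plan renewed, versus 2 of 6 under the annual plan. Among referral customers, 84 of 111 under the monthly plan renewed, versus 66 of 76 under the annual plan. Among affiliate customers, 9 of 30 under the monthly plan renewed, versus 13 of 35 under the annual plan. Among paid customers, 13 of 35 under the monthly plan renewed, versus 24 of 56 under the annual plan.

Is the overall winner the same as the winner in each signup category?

Organic: the monthly plan 1/5 = 20.0%, the annual plan 2/6 = 33.3% → the annual plan
Referral: the monthly plan 84/111 = 75.7%, the annual plan 66/76 = 86.8% → the annual plan
Affiliate: the monthly plan 9/30 = 30.0%, the annual plan 13/35 = 37.1% → the annual plan
Paid: the monthly plan 13/35 = 37.1%, the annual plan 24/56 = 42.9% → the annual plan
Overall: the monthly plan 107/181 = 59.1%, the annual plan 105/173 = 60.7% → the annual plan
The annual plan wins overall and in every signup group — no reversal.

Yes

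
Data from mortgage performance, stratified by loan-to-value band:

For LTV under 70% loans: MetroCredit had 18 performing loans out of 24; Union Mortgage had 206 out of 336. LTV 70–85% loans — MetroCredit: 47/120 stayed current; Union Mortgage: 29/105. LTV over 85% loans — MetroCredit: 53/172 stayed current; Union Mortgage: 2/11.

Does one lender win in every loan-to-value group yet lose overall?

LTV under 70%: MetroCredit 18/24 = 75.0%, Union Mortgage 206/336 = 61.3% → MetroCredit
LTV 70–85%: MetroCredit 47/120 = 39.2%, Union Mortgage 29/105 = 27.6% → MetroCredit
LTV over 85%: MetroCredit 53/172 = 30.8%, Union Mortgage 2/11 = 18.2% → MetroCredit
Overall: MetroCredit 118/316 = 37.3%, Union Mortgage 237/452 = 52.4% → Union Mortgage
MetroCredit wins each loan-to-value group but Union Mortgage wins overall — the comparison reverses. MetroCredit's loans skew toward LTV over 85%, which has a lower base rate.

Yes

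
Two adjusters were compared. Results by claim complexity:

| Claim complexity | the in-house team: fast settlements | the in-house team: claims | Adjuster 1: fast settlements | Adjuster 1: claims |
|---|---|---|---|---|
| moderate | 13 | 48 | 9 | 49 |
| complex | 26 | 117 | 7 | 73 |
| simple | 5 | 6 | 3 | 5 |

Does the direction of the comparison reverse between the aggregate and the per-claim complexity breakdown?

Moderate: the in-house team 13/48 = 27.1%, Adjuster 1 9/49 = 18.4% → the in-house team
Complex: the in-house team 26/117 = 22.2%, Adjuster 1 7/73 = 9.6% → the in-house team
Simple: the in-house team 5/6 = 83.3%, Adjuster 1 3/5 = 60.0% → the in-house team
Overall: the in-house team 44/171 = 25.7%, Adjuster 1 19/127 = 15.0% → the in-house team
The in-house team wins overall and in every claim group — no reversal.

No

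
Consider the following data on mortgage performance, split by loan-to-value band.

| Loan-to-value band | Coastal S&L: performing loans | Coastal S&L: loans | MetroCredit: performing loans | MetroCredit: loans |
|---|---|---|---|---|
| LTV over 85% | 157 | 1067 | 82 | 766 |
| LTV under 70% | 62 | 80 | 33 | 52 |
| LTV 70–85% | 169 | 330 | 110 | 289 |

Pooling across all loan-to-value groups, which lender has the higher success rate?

Coastal S&L

LTV over 85%: Coastal S&L 157/1067 = 14.7%, MetroCredit 82/766 = 10.7% → Coastal S&L
LTV under 70%: Coastal S&L 62/80 = 77.5%, MetroCredit 33/52 = 63.5% → Coastal S&L
LTV 70–85%: Coastal S&L 169/330 = 51.2%, MetroCredit 110/289 = 38.1% → Coastal S&L
Overall: Coastal S&L 388/1477 = 26.3%, MetroCredit 225/1107 = 20.3% → Coastal S&L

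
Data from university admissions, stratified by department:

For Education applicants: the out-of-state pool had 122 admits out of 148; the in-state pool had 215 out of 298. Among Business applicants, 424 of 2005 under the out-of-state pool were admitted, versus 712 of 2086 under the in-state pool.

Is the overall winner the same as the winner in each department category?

No

Education: the out-of-state pool 122/148 = 82.4%, the in-state pool 215/298 = 72.1% → the out-of-state pool
Business: the out-of-state pool 424/2005 = 21.1%, the in-state pool 712/2086 = 34.1% → the in-state pool
Overall: the out-of-state pool 546/2153 = 25.4%, the in-state pool 927/2384 = 38.9% → the in-state pool
Neither sweeps: the out-of-state pool wins 1 of 2 groups, the in-state pool wins 1. The in-state pool wins overall but not every group — no Simpson reversal.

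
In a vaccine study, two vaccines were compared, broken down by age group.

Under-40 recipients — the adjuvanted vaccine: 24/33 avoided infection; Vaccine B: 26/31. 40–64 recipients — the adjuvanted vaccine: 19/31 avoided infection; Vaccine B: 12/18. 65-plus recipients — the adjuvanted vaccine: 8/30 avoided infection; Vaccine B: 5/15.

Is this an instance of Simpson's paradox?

No

Under-40: the adjuvanted vaccine 24/33 = 72.7%, Vaccine B 26/31 = 83.9% → Vaccine B
40–64: the adjuvanted vaccine 19/31 = 61.3%, Vaccine B 12/18 = 66.7% → Vaccine B
65-plus: the adjuvanted vaccine 8/30 = 26.7%, Vaccine B 5/15 = 33.3% → Vaccine B
Overall: the adjuvanted vaccine 51/94 = 54.3%, Vaccine B 43/64 = 67.2% → Vaccine B
Vaccine B wins overall and in every age group — no reversal.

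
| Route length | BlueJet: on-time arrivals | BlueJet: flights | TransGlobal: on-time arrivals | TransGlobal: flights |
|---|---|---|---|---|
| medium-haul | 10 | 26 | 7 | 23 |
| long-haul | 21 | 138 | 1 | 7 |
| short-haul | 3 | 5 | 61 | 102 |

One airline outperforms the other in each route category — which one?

BlueJet

Medium-haul: BlueJet 10/26 = 38.5%, TransGlobal 7/23 = 30.4% → BlueJet
Long-haul: BlueJet 21/138 = 15.2%, TransGlobal 1/7 = 14.3% → BlueJet
Short-haul: BlueJet 3/5 = 60.0%, TransGlobal 61/102 = 59.8% → BlueJet
BlueJet has the higher rate in all 3 groups.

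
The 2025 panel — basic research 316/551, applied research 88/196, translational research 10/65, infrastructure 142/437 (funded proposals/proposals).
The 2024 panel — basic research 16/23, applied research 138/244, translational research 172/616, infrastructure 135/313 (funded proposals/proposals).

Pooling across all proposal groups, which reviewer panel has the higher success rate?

Basic research: the 2025 panel 316/551 = 57.4%, the 2024 panel 16/23 = 69.6% → the 2024 panel
Applied research: the 2025 panel 88/196 = 44.9%, the 2024 panel 138/244 = 56.6% → the 2024 panel
Translational research: the 2025 panel 10/65 = 15.4%, the 2024 panel 172/616 = 27.9% → the 2024 panel
Infrastructure: the 2025 panel 142/437 = 32.5%, the 2024 panel 135/313 = 43.1% → the 2024 panel
Overall: the 2025 panel 556/1249 = 44.5%, the 2024 panel 461/1196 = 38.5% → the 2025 panel
(The 2024 panel wins every proposal group but the 2025 panel wins overall — the 2024 panel's proposals skew toward the low-rate translational research group.)

the 2025 panel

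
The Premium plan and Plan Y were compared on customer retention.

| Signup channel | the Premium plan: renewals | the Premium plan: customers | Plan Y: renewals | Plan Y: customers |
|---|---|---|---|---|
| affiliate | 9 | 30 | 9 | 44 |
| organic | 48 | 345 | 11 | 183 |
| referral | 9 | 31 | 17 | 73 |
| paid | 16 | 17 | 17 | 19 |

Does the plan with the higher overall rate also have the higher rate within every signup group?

Yes

Affiliate: the Premium plan 9/30 = 30.0%, Plan Y 9/44 = 20.5% → the Premium plan
Organic: the Premium plan 48/345 = 13.9%, Plan Y 11/183 = 6.0% → the Premium plan
Referral: the Premium plan 9/31 = 29.0%, Plan Y 17/73 = 23.3% → the Premium plan
Paid: the Premium plan 16/17 = 94.1%, Plan Y 17/19 = 89.5% → the Premium plan
Overall: the Premium plan 82/423 = 19.4%, Plan Y 54/319 = 16.9% → the Premium plan
The Premium plan wins overall and in every signup group — no reversal.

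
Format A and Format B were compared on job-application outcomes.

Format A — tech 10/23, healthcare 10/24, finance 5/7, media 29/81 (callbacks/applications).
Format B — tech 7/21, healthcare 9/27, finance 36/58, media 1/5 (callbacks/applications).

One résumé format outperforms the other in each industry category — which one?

Format A

Tech: Format A 10/23 = 43.5%, Format B 7/21 = 33.3% → Format A
Healthcare: Format A 10/24 = 41.7%, Format B 9/27 = 33.3% → Format A
Finance: Format A 5/7 = 71.4%, Format B 36/58 = 62.1% → Format A
Media: Format A 29/81 = 35.8%, Format B 1/5 = 20.0% → Format A
Format A has the higher rate in all 4 groups.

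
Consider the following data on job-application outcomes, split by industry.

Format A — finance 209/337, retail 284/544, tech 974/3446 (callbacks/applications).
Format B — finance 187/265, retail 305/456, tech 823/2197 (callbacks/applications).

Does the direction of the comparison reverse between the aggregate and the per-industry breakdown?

No

Finance: Format A 209/337 = 62.0%, Format B 187/265 = 70.6% → Format B
Retail: Format A 284/544 = 52.2%, Format B 305/456 = 66.9% → Format B
Tech: Format A 974/3446 = 28.3%, Format B 823/2197 = 37.5% → Format B
Overall: Format A 1467/4327 = 33.9%, Format B 1315/2918 = 45.1% → Format B
Format B wins overall and in every industry group — no reversal.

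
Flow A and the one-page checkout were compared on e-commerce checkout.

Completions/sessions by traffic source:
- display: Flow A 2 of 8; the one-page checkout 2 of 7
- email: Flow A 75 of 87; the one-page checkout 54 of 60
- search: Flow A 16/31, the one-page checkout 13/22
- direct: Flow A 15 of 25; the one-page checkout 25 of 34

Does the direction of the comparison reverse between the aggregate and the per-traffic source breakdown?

No

Display: Flow A 2/8 = 25.0%, the one-page checkout 2/7 = 28.6% → the one-page checkout
Email: Flow A 75/87 = 86.2%, the one-page checkout 54/60 = 90.0% → the one-page checkout
Search: Flow A 16/31 = 51.6%, the one-page checkout 13/22 = 59.1% → the one-page checkout
Direct: Flow A 15/25 = 60.0%, the one-page checkout 25/34 = 73.5% → the one-page checkout
Overall: Flow A 108/151 = 71.5%, the one-page checkout 94/123 = 76.4% → the one-page checkout
The one-page checkout wins overall and in every traffic group — no reversal.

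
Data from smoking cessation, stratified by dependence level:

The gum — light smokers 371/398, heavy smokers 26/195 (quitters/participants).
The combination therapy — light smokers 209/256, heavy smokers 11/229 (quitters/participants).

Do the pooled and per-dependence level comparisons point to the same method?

Yes

Light smokers: the gum 371/398 = 93.2%, the combination therapy 209/256 = 81.6% → the gum
Heavy smokers: the gum 26/195 = 13.3%, the combination therapy 11/229 = 4.8% → the gum
Overall: the gum 397/593 = 66.9%, the combination therapy 220/485 = 45.4% → the gum
The gum wins overall and in every dependence group — no reversal.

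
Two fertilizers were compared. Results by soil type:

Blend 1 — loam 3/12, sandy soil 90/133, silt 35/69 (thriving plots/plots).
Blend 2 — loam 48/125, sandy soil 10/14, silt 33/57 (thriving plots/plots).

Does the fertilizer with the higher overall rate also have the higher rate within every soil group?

Loam: Blend 1 3/12 = 25.0%, Blend 2 48/125 = 38.4% → Blend 2
Sandy soil: Blend 1 90/133 = 67.7%, Blend 2 10/14 = 71.4% → Blend 2
Silt: Blend 1 35/69 = 50.7%, Blend 2 33/57 = 57.9% → Blend 2
Overall: Blend 1 128/214 = 59.8%, Blend 2 91/196 = 46.4% → Blend 1
Blend 2 wins each soil group but Blend 1 wins overall — the comparison reverses. Blend 2's plots skew toward loam, which has a lower base rate.

No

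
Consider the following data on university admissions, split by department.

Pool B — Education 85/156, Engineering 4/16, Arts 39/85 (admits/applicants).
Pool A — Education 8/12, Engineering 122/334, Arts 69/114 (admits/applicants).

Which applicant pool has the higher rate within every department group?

Education: Pool B 85/156 = 54.5%, Pool A 8/12 = 66.7% → Pool A
Engineering: Pool B 4/16 = 25.0%, Pool A 122/334 = 36.5% → Pool A
Arts: Pool B 39/85 = 45.9%, Pool A 69/114 = 60.5% → Pool A
Pool A has the higher rate in all 3 groups.

Pool A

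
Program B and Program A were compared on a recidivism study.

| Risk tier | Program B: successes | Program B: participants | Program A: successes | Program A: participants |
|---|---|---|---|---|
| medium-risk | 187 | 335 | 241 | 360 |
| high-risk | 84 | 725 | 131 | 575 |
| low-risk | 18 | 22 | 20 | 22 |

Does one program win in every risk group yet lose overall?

Medium-risk: Program B 187/335 = 55.8%, Program A 241/360 = 66.9% → Program A
High-risk: Program B 84/725 = 11.6%, Program A 131/575 = 22.8% → Program A
Low-risk: Program B 18/22 = 81.8%, Program A 20/22 = 90.9% → Program A
Overall: Program B 289/1082 = 26.7%, Program A 392/957 = 41.0% → Program A
Program A wins overall and in every risk group — no reversal.

No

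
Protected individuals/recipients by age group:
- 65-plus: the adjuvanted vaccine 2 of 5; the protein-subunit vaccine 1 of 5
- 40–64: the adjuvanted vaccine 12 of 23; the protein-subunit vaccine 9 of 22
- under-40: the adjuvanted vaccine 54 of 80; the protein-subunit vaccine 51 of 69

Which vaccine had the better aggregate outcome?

the protein-subunit vaccine

65-plus: the adjuvanted vaccine 2/5 = 40.0%, the protein-subunit vaccine 1/5 = 20.0% → the adjuvanted vaccine
40–64: the adjuvanted vaccine 12/23 = 52.2%, the protein-subunit vaccine 9/22 = 40.9% → the adjuvanted vaccine
Under-40: the adjuvanted vaccine 54/80 = 67.5%, the protein-subunit vaccine 51/69 = 73.9% → the protein-subunit vaccine
Overall: the adjuvanted vaccine 68/108 = 63.0%, the protein-subunit vaccine 61/96 = 63.5% → the protein-subunit vaccine
(Neither sweeps every age group, but the protein-subunit vaccine has the higher pooled rate.)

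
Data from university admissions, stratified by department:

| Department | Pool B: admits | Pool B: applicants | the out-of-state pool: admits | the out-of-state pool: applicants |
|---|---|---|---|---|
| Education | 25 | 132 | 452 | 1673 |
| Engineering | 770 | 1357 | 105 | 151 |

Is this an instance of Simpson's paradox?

Education: Pool B 25/132 = 18.9%, the out-of-state pool 452/1673 = 27.0% → the out-of-state pool
Engineering: Pool B 770/1357 = 56.7%, the out-of-state pool 105/151 = 69.5% → the out-of-state pool
Overall: Pool B 795/1489 = 53.4%, the out-of-state pool 557/1824 = 30.5% → Pool B
The out-of-state pool wins each department group but Pool B wins overall — the comparison reverses. The out-of-state pool's applicants skew toward Education, which has a lower base rate.

Yes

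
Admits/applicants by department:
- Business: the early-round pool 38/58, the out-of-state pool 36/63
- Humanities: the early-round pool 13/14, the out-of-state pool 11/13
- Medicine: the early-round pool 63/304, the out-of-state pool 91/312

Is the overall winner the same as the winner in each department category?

Business: the early-round pool 38/58 = 65.5%, the out-of-state pool 36/63 = 57.1% → the early-round pool
Humanities: the early-round pool 13/14 = 92.9%, the out-of-state pool 11/13 = 84.6% → the early-round pool
Medicine: the early-round pool 63/304 = 20.7%, the out-of-state pool 91/312 = 29.2% → the out-of-state pool
Overall: the early-round pool 114/376 = 30.3%, the out-of-state pool 138/388 = 35.6% → the out-of-state pool
Neither sweeps: the early-round pool wins 2 of 3 groups, the out-of-state pool wins 1. The out-of-state pool wins overall but not every group — no Simpson reversal.

No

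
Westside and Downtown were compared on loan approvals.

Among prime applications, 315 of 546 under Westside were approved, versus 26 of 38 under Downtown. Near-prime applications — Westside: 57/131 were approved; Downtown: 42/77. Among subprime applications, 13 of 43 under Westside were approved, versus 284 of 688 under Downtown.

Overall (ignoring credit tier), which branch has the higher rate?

Prime: Westside 315/546 = 57.7%, Downtown 26/38 = 68.4% → Downtown
Near-prime: Westside 57/131 = 43.5%, Downtown 42/77 = 54.5% → Downtown
Subprime: Westside 13/43 = 30.2%, Downtown 284/688 = 41.3% → Downtown
Overall: Westside 385/720 = 53.5%, Downtown 352/803 = 43.8% → Westside
(Downtown wins every credit group but Westside wins overall — Downtown's applications skew toward the low-rate subprime group.)

Westside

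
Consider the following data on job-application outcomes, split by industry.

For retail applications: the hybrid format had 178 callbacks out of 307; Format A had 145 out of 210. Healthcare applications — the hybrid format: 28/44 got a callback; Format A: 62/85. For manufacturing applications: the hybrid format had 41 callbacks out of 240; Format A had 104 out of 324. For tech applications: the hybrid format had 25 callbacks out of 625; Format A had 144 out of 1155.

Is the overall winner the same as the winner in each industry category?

Retail: the hybrid format 178/307 = 58.0%, Format A 145/210 = 69.0% → Format A
Healthcare: the hybrid format 28/44 = 63.6%, Format A 62/85 = 72.9% → Format A
Manufacturing: the hybrid format 41/240 = 17.1%, Format A 104/324 = 32.1% → Format A
Tech: the hybrid format 25/625 = 4.0%, Format A 144/1155 = 12.5% → Format A
Overall: the hybrid format 272/1216 = 22.4%, Format A 455/1774 = 25.6% → Format A
Format A wins overall and in every industry group — no reversal.

Yes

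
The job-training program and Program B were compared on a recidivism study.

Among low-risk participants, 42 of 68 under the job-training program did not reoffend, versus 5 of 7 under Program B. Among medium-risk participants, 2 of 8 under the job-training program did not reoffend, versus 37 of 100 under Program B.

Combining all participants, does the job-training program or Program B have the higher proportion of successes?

the job-training program

Low-risk: the job-training program 42/68 = 61.8%, Program B 5/7 = 71.4% → Program B
Medium-risk: the job-training program 2/8 = 25.0%, Program B 37/100 = 37.0% → Program B
Overall: the job-training program 44/76 = 57.9%, Program B 42/107 = 39.3% → the job-training program
(Program B wins every risk group but the job-training program wins overall — Program B's participants skew toward the low-rate medium-risk group.)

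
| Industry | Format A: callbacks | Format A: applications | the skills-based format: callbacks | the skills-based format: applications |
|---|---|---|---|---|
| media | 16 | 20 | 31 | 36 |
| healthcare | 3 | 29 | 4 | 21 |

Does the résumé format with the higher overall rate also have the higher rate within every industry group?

Media: Format A 16/20 = 80.0%, the skills-based format 31/36 = 86.1% → the skills-based format
Healthcare: Format A 3/29 = 10.3%, the skills-based format 4/21 = 19.0% → the skills-based format
Overall: Format A 19/49 = 38.8%, the skills-based format 35/57 = 61.4% → the skills-based format
The skills-based format wins overall and in every industry group — no reversal.

Yes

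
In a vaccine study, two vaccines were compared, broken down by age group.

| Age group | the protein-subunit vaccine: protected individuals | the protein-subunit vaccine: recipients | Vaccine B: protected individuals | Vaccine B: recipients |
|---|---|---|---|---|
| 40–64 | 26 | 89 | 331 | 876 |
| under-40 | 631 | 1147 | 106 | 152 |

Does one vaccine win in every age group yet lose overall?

40–64: the protein-subunit vaccine 26/89 = 29.2%, Vaccine B 331/876 = 37.8% → Vaccine B
Under-40: the protein-subunit vaccine 631/1147 = 55.0%, Vaccine B 106/152 = 69.7% → Vaccine B
Overall: the protein-subunit vaccine 657/1236 = 53.2%, Vaccine B 437/1028 = 42.5% → the protein-subunit vaccine
Vaccine B wins each age group but the protein-subunit vaccine wins overall — the comparison reverses. Vaccine B's recipients skew toward 40–64, which has a lower base rate.

Yes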